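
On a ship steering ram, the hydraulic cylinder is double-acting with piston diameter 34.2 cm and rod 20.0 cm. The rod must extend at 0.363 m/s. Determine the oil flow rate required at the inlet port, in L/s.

Q ≈ 33.3 L/s

Cap-side area A_cap = π/4 × (34.2 cm)² = 918.6 cm^2
Q = A × v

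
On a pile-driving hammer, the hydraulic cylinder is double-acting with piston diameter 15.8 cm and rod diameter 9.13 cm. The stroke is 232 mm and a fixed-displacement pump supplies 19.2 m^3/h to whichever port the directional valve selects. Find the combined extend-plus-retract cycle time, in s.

t ≈ 1.42 s

Cap-side area A_cap = π/4 × (15.8 cm)² = 196.1 cm^2
Rod-side annular area A_ann = π/4 × (15.8² − 9.13²) = 130.6 cm^2
t_ext = A_cap·L/Q = 0.8529 s
t_ret = A_ann·L/Q = 0.5681 s
t_cycle = t_ext + t_ret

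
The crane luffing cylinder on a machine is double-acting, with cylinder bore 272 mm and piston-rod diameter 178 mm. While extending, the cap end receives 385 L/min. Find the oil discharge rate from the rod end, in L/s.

Cap-side area A_cap = π/4 × (272 mm)² = 58110 mm^2
Rod-side annular area A_ann = π/4 × (272² − 178²) = 33220 mm^2
Piston speed v = Q_in/A_cap; rod-end outflow Q_out = v × A_ann = Q_in × A_ann/A_cap.

Q_out ≈ 3.67 L/s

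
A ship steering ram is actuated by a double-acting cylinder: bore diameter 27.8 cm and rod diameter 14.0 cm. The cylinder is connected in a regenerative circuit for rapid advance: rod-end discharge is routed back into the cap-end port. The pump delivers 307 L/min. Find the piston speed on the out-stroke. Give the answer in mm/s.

In regeneration the rod-end outflow joins the pump flow into the cap end, so the net volume the pump must supply per unit advance equals the rod cross-section area.
Rod cross-section A_rod = π/4 × (14.0 cm)² = 153.9 cm^2
v = Q_pump / A_rod

v ≈ 332 mm/s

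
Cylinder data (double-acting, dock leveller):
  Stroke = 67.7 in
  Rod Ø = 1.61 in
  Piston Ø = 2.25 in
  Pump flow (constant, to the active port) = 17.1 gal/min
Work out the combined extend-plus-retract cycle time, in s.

Cap-side area A_cap = π/4 × (2.25 in)² = 3.976 in^2
Rod-side annular area A_ann = π/4 × (2.25² − 1.61²) = 1.940 in^2
t_ext = A_cap·L/Q = 4.089 s
t_ret = A_ann·L/Q = 1.995 s
t_cycle = t_ext + t_ret

t ≈ 6.08 s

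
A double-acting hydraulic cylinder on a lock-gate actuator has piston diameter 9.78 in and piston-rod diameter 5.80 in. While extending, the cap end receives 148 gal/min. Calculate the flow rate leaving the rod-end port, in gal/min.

Q_out ≈ 95.9 gal/min

Cap-side area A_cap = π/4 × (9.78 in)² = 75.12 in^2
Rod-side annular area A_ann = π/4 × (9.78² − 5.80²) = 48.70 in^2
Piston speed v = Q_in/A_cap; rod-end outflow Q_out = v × A_ann = Q_in × A_ann/A_cap.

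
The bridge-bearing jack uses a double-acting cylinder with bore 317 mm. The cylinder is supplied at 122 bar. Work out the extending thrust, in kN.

Cap-side area A_cap = π/4 × (317 mm)² = 78920 mm^2
F = P × A_cap = 122 bar × A_cap

F ≈ 963 kN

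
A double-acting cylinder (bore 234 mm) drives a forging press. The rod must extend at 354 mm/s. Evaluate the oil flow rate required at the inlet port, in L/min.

Q ≈ 913 L/min

Cap-side area A_cap = π/4 × (234 mm)² = 43010 mm^2
Q = A × v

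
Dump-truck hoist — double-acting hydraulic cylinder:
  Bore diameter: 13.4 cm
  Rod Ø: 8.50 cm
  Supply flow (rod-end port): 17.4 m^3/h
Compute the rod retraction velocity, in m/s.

v ≈ 0.573 m/s

Rod-side annular area A_ann = π/4 × (13.4² − 8.50²) = 84.28 cm^2
Flow into the rod-end port fills the annular volume.
v = Q / A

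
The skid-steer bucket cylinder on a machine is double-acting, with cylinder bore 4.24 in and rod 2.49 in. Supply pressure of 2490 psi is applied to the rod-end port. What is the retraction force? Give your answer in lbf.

Rod-side annular area A_ann = π/4 × (4.24² − 2.49²) = 9.250 in^2
On retraction the pressure acts on the annular area (bore minus rod).
F = P × A_ann

F ≈ 23000 lbf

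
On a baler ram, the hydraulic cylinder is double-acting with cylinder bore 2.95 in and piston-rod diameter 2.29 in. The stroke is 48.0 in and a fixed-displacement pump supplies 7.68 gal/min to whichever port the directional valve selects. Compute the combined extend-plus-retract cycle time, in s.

t ≈ 15.5 s

Cap-side area A_cap = π/4 × (2.95 in)² = 6.835 in^2
Rod-side annular area A_ann = π/4 × (2.95² − 2.29²) = 2.716 in^2
t_ext = A_cap·L/Q = 11.10 s
t_ret = A_ann·L/Q = 4.409 s
t_cycle = t_ext + t_ret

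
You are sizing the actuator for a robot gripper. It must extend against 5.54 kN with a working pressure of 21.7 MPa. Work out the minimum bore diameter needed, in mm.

Extension force acts on the full piston face: F = P × (π/4)D².
D = √(4F / (πP)) = √(4 × 5.54 kN / (π × 21.7 MPa))

D ≈ 18.0 mm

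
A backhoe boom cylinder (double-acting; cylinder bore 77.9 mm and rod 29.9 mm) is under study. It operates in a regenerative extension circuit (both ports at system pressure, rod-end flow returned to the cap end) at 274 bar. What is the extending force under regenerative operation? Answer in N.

With equal pressure on both faces, forces on the annular region cancel; the net push is pressure × rod cross-section.
Rod cross-section A_rod = π/4 × (29.9 mm)² = 702.2 mm^2
F = P × A_rod

F ≈ 19200 N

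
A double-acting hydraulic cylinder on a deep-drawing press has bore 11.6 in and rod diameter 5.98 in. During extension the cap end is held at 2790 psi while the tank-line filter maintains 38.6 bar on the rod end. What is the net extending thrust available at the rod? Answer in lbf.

F ≈ 2.51e5 lbf

Cap-side area A_cap = π/4 × (11.6 in)² = 105.7 in^2
Rod-side annular area A_ann = π/4 × (11.6² − 5.98²) = 77.60 in^2
Net thrust = P_cap·A_cap − P_rod·A_ann = 2.949e5 lbf − 43440 lbf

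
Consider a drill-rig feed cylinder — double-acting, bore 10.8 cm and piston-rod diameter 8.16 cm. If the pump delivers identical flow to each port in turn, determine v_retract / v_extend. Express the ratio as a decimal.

v_ret/v_ext ≈ 2.33

Cap-side area A_cap = π/4 × (10.8 cm)² = 91.61 cm^2
Rod-side annular area A_ann = π/4 × (10.8² − 8.16²) = 39.31 cm^2
For equal Q, v ∝ 1/A, so v_ret/v_ext = A_cap/A_ann.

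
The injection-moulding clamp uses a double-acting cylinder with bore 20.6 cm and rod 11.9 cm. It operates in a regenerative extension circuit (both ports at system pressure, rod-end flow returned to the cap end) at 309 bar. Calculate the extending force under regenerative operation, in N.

With equal pressure on both faces, forces on the annular region cancel; the net push is pressure × rod cross-section.
Rod cross-section A_rod = π/4 × (11.9 cm)² = 111.2 cm^2
F = P × A_rod

F ≈ 3.44e5 N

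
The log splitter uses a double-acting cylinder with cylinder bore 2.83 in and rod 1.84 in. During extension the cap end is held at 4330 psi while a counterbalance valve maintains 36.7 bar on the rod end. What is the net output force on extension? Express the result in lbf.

Cap-side area A_cap = π/4 × (2.83 in)² = 6.290 in^2
Rod-side annular area A_ann = π/4 × (2.83² − 1.84²) = 3.631 in^2
Net thrust = P_cap·A_cap − P_rod·A_ann = 27240 lbf − 1933 lbf

F ≈ 25300 lbf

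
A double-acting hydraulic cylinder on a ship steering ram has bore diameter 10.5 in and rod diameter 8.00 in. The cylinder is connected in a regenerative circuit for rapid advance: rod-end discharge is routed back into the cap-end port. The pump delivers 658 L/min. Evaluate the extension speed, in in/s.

In regeneration the rod-end outflow joins the pump flow into the cap end, so the net volume the pump must supply per unit advance equals the rod cross-section area.
Rod cross-section A_rod = π/4 × (8.00 in)² = 50.27 in^2
v = Q_pump / A_rod

v ≈ 13.3 in/s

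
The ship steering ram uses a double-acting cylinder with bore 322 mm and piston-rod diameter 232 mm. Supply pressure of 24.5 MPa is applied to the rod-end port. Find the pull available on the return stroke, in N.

Rod-side annular area A_ann = π/4 × (322² − 232²) = 39160 mm^2
On retraction the pressure acts on the annular area (bore minus rod).
F = P × A_ann

F ≈ 9.59e5 N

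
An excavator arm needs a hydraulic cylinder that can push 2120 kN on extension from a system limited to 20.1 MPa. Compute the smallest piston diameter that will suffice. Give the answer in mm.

D ≈ 366 mm

Extension force acts on the full piston face: F = P × (π/4)D².
D = √(4F / (πP)) = √(4 × 2120 kN / (π × 20.1 MPa))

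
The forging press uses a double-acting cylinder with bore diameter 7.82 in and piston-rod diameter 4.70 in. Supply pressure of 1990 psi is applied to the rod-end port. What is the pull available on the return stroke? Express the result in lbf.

Rod-side annular area A_ann = π/4 × (7.82² − 4.70²) = 30.68 in^2
On retraction the pressure acts on the annular area (bore minus rod).
F = P × A_ann

F ≈ 61100 lbf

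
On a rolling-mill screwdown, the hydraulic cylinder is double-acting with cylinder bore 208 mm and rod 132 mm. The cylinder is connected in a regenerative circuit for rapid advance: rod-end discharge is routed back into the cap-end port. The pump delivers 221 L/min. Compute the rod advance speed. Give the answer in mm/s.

v ≈ 269 mm/s

In regeneration the rod-end outflow joins the pump flow into the cap end, so the net volume the pump must supply per unit advance equals the rod cross-section area.
Rod cross-section A_rod = π/4 × (132 mm)² = 13680 mm^2
v = Q_pump / A_rod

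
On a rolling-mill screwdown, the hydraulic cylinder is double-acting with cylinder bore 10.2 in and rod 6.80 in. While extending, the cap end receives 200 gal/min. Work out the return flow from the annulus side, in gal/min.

Cap-side area A_cap = π/4 × (10.2 in)² = 81.71 in^2
Rod-side annular area A_ann = π/4 × (10.2² − 6.80²) = 45.40 in^2
Piston speed v = Q_in/A_cap; rod-end outflow Q_out = v × A_ann = Q_in × A_ann/A_cap.

Q_out ≈ 111 gal/min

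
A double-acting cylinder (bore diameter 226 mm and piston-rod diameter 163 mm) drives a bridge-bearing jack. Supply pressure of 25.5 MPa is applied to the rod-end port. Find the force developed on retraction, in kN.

Rod-side annular area A_ann = π/4 × (226² − 163²) = 19250 mm^2
On retraction the pressure acts on the annular area (bore minus rod).
F = P × A_ann

F ≈ 491 kN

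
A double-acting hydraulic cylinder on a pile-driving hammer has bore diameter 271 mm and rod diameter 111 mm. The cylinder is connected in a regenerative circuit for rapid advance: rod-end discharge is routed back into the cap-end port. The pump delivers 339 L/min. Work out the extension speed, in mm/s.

In regeneration the rod-end outflow joins the pump flow into the cap end, so the net volume the pump must supply per unit advance equals the rod cross-section area.
Rod cross-section A_rod = π/4 × (111 mm)² = 9677 mm^2
v = Q_pump / A_rod

v ≈ 584 mm/s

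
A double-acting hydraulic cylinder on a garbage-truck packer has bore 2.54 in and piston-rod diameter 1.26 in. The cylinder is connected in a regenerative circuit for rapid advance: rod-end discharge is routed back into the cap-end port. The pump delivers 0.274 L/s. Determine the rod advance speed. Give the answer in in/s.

In regeneration the rod-end outflow joins the pump flow into the cap end, so the net volume the pump must supply per unit advance equals the rod cross-section area.
Rod cross-section A_rod = π/4 × (1.26 in)² = 1.247 in^2
v = Q_pump / A_rod

v ≈ 13.4 in/s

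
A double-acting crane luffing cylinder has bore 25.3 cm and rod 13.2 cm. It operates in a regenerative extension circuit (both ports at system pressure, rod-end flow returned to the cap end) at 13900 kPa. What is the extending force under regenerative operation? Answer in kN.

F ≈ 190 kN

With equal pressure on both faces, forces on the annular region cancel; the net push is pressure × rod cross-section.
Rod cross-section A_rod = π/4 × (13.2 cm)² = 136.8 cm^2
F = P × A_rod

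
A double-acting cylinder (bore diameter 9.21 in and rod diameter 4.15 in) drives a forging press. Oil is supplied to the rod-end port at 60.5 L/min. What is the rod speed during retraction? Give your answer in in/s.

v ≈ 1.16 in/s

Rod-side annular area A_ann = π/4 × (9.21² − 4.15²) = 53.09 in^2
Flow into the rod-end port fills the annular volume.
v = Q / A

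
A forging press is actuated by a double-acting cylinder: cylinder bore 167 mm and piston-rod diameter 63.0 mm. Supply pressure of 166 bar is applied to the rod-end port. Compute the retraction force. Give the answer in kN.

F ≈ 312 kN

Rod-side annular area A_ann = π/4 × (167² − 63.0²) = 18790 mm^2
On retraction the pressure acts on the annular area (bore minus rod).
F = P × A_ann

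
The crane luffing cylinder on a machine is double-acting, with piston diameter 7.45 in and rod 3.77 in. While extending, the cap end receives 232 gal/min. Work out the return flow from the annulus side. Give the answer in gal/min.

Cap-side area A_cap = π/4 × (7.45 in)² = 43.59 in^2
Rod-side annular area A_ann = π/4 × (7.45² − 3.77²) = 32.43 in^2
Piston speed v = Q_in/A_cap; rod-end outflow Q_out = v × A_ann = Q_in × A_ann/A_cap.

Q_out ≈ 173 gal/min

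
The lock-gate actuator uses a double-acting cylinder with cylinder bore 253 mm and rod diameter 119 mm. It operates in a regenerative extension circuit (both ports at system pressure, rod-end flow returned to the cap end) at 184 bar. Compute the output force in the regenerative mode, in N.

F ≈ 2.05e5 N

With equal pressure on both faces, forces on the annular region cancel; the net push is pressure × rod cross-section.
Rod cross-section A_rod = π/4 × (119 mm)² = 11120 mm^2
F = P × A_rod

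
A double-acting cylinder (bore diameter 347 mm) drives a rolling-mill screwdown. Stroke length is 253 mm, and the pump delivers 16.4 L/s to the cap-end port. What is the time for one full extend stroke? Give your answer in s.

Cap-side area A_cap = π/4 × (347 mm)² = 94570 mm^2
Swept volume V = A × L; t = V / Q = A·L / Q

t ≈ 1.46 s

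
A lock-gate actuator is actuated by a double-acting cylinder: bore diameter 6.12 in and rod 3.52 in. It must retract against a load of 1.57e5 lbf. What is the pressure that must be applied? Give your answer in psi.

Rod-side annular area A_ann = π/4 × (6.12² − 3.52²) = 19.69 in^2
Retraction: pressure acts on the annular area.
P = F / A = 1.57e5 lbf / A

P ≈ 7980 psi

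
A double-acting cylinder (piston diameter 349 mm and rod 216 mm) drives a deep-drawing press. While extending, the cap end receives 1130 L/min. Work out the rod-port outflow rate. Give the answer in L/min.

Q_out ≈ 697 L/min

Cap-side area A_cap = π/4 × (349 mm)² = 95660 mm^2
Rod-side annular area A_ann = π/4 × (349² − 216²) = 59020 mm^2
Piston speed v = Q_in/A_cap; rod-end outflow Q_out = v × A_ann = Q_in × A_ann/A_cap.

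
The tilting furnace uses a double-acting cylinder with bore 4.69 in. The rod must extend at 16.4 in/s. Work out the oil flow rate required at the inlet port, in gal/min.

Cap-side area A_cap = π/4 × (4.69 in)² = 17.28 in^2
Q = A × v

Q ≈ 73.6 gal/min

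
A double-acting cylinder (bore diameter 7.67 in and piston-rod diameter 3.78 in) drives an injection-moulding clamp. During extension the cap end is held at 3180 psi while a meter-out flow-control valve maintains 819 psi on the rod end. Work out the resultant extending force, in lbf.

F ≈ 1.18e5 lbf

Cap-side area A_cap = π/4 × (7.67 in)² = 46.20 in^2
Rod-side annular area A_ann = π/4 × (7.67² − 3.78²) = 34.98 in^2
Net thrust = P_cap·A_cap − P_rod·A_ann = 1.469e5 lbf − 28650 lbf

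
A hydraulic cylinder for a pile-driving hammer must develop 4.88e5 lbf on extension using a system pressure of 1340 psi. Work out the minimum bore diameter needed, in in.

D ≈ 21.5 in

Extension force acts on the full piston face: F = P × (π/4)D².
D = √(4F / (πP)) = √(4 × 4.88e5 lbf / (π × 1340 psi))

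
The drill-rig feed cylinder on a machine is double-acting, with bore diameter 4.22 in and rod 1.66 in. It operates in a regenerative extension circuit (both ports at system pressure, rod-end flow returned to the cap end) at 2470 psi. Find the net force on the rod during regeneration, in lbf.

With equal pressure on both faces, forces on the annular region cancel; the net push is pressure × rod cross-section.
Rod cross-section A_rod = π/4 × (1.66 in)² = 2.164 in^2
F = P × A_rod

F ≈ 5350 lbf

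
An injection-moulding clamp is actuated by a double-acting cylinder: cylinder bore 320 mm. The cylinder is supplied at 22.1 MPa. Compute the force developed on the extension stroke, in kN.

Cap-side area A_cap = π/4 × (320 mm)² = 80420 mm^2
F = P × A_cap = 22.1 MPa × A_cap

F ≈ 1780 kN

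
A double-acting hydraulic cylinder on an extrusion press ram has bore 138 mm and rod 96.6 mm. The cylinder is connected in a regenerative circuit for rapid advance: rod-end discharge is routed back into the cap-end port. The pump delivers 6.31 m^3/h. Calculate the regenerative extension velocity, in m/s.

In regeneration the rod-end outflow joins the pump flow into the cap end, so the net volume the pump must supply per unit advance equals the rod cross-section area.
Rod cross-section A_rod = π/4 × (96.6 mm)² = 7329 mm^2
v = Q_pump / A_rod

v ≈ 0.239 m/s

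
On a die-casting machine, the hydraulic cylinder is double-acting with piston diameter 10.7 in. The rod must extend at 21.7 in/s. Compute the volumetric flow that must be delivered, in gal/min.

Q ≈ 507 gal/min

Cap-side area A_cap = π/4 × (10.7 in)² = 89.92 in^2
Q = A × v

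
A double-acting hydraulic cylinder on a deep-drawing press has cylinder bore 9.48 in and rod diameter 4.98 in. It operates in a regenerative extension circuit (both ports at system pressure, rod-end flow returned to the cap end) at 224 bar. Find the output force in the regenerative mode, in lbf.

With equal pressure on both faces, forces on the annular region cancel; the net push is pressure × rod cross-section.
Rod cross-section A_rod = π/4 × (4.98 in)² = 19.48 in^2
F = P × A_rod

F ≈ 63300 lbf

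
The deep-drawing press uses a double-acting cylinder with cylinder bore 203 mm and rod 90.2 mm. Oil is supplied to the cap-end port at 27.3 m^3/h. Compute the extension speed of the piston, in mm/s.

Cap-side area A_cap = π/4 × (203 mm)² = 32370 mm^2
v = Q / A

v ≈ 234 mm/s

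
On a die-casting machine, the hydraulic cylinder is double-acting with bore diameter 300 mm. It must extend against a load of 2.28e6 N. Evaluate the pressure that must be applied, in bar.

P ≈ 323 bar

Cap-side area A_cap = π/4 × (300 mm)² = 70690 mm^2
P = F / A = 2.28e6 N / A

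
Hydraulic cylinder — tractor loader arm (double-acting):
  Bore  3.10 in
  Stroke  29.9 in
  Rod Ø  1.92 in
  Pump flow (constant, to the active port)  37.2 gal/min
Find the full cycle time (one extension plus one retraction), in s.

Cap-side area A_cap = π/4 × (3.10 in)² = 7.548 in^2
Rod-side annular area A_ann = π/4 × (3.10² − 1.92²) = 4.652 in^2
t_ext = A_cap·L/Q = 1.576 s
t_ret = A_ann·L/Q = 0.9713 s
t_cycle = t_ext + t_ret

t ≈ 2.55 s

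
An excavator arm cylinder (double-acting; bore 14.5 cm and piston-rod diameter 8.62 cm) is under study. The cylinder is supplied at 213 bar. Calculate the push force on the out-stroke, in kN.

F ≈ 352 kN

Cap-side area A_cap = π/4 × (14.5 cm)² = 165.1 cm^2
F = P × A_cap = 213 bar × A_cap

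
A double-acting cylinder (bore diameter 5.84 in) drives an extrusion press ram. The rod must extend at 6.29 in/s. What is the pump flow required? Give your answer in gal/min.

Cap-side area A_cap = π/4 × (5.84 in)² = 26.79 in^2
Q = A × v

Q ≈ 43.8 gal/min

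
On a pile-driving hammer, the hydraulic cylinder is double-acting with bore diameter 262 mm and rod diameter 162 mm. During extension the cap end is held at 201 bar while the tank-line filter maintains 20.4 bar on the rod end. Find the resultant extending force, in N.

Cap-side area A_cap = π/4 × (262 mm)² = 53910 mm^2
Rod-side annular area A_ann = π/4 × (262² − 162²) = 33300 mm^2
Net thrust = P_cap·A_cap − P_rod·A_ann = 1.084e6 N − 67930 N

F ≈ 1.02e6 N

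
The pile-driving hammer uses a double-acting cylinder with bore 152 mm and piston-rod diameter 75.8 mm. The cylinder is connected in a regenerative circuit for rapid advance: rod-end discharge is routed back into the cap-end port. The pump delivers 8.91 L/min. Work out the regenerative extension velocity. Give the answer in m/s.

v ≈ 0.0329 m/s

In regeneration the rod-end outflow joins the pump flow into the cap end, so the net volume the pump must supply per unit advance equals the rod cross-section area.
Rod cross-section A_rod = π/4 × (75.8 mm)² = 4513 mm^2
v = Q_pump / A_rod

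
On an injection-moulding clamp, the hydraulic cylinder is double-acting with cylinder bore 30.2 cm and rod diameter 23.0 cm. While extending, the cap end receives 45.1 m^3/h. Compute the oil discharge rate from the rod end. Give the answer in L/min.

Q_out ≈ 316 L/min

Cap-side area A_cap = π/4 × (30.2 cm)² = 716.3 cm^2
Rod-side annular area A_ann = π/4 × (30.2² − 23.0²) = 300.8 cm^2
Piston speed v = Q_in/A_cap; rod-end outflow Q_out = v × A_ann = Q_in × A_ann/A_cap.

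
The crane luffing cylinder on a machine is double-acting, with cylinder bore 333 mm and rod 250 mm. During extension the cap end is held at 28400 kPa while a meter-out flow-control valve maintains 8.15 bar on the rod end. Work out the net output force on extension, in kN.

Cap-side area A_cap = π/4 × (333 mm)² = 87090 mm^2
Rod-side annular area A_ann = π/4 × (333² − 250²) = 38000 mm^2
Net thrust = P_cap·A_cap − P_rod·A_ann = 2473 kN − 30.97 kN

F ≈ 2440 kN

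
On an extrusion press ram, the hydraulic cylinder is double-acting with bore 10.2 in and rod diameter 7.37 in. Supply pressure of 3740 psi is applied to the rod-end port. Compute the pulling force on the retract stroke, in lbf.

Rod-side annular area A_ann = π/4 × (10.2² − 7.37²) = 39.05 in^2
On retraction the pressure acts on the annular area (bore minus rod).
F = P × A_ann

F ≈ 1.46e5 lbf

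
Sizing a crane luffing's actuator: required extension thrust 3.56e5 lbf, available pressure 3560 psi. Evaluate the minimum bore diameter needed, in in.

Extension force acts on the full piston face: F = P × (π/4)D².
D = √(4F / (πP)) = √(4 × 3.56e5 lbf / (π × 3560 psi))

D ≈ 11.3 in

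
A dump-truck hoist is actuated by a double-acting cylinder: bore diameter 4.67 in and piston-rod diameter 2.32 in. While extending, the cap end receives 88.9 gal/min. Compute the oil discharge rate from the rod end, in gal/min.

Cap-side area A_cap = π/4 × (4.67 in)² = 17.13 in^2
Rod-side annular area A_ann = π/4 × (4.67² − 2.32²) = 12.90 in^2
Piston speed v = Q_in/A_cap; rod-end outflow Q_out = v × A_ann = Q_in × A_ann/A_cap.

Q_out ≈ 67.0 gal/min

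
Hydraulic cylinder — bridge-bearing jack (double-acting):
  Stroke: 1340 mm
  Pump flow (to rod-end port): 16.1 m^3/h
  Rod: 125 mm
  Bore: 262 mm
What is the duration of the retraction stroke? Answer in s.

Rod-side annular area A_ann = π/4 × (262² − 125²) = 41640 mm^2
Swept volume V = A × L; t = V / Q = A·L / Q

t ≈ 12.5 s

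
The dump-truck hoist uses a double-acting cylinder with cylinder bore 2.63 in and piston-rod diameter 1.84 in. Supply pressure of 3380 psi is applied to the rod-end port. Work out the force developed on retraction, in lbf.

F ≈ 9370 lbf

Rod-side annular area A_ann = π/4 × (2.63² − 1.84²) = 2.773 in^2
On retraction the pressure acts on the annular area (bore minus rod).
F = P × A_ann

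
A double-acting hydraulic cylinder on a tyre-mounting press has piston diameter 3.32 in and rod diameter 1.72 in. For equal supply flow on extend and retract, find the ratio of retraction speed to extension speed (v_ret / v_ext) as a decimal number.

Cap-side area A_cap = π/4 × (3.32 in)² = 8.657 in^2
Rod-side annular area A_ann = π/4 × (3.32² − 1.72²) = 6.333 in^2
For equal Q, v ∝ 1/A, so v_ret/v_ext = A_cap/A_ann.

v_ret/v_ext ≈ 1.37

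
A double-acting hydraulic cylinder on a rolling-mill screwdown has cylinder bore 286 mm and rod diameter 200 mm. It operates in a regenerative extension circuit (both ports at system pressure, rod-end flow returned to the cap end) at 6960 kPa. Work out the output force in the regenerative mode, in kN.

With equal pressure on both faces, forces on the annular region cancel; the net push is pressure × rod cross-section.
Rod cross-section A_rod = π/4 × (200 mm)² = 31420 mm^2
F = P × A_rod

F ≈ 219 kN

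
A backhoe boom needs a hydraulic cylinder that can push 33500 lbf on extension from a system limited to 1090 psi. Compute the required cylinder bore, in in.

D ≈ 6.26 in

Extension force acts on the full piston face: F = P × (π/4)D².
D = √(4F / (πP)) = √(4 × 33500 lbf / (π × 1090 psi))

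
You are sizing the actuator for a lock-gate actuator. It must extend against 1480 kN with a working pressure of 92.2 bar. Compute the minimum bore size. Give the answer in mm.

Extension force acts on the full piston face: F = P × (π/4)D².
D = √(4F / (πP)) = √(4 × 1480 kN / (π × 92.2 bar))

D ≈ 452 mm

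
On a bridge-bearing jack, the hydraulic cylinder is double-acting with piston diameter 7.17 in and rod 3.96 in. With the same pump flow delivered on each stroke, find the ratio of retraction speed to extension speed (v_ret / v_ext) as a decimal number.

Cap-side area A_cap = π/4 × (7.17 in)² = 40.38 in^2
Rod-side annular area A_ann = π/4 × (7.17² − 3.96²) = 28.06 in^2
For equal Q, v ∝ 1/A, so v_ret/v_ext = A_cap/A_ann.

v_ret/v_ext ≈ 1.44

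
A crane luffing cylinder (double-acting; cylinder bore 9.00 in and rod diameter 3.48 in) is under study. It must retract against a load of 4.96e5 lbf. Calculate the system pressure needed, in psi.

Rod-side annular area A_ann = π/4 × (9.00² − 3.48²) = 54.11 in^2
Retraction: pressure acts on the annular area.
P = F / A = 4.96e5 lbf / A

P ≈ 9170 psi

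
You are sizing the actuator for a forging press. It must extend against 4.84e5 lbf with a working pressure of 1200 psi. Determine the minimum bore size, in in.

Extension force acts on the full piston face: F = P × (π/4)D².
D = √(4F / (πP)) = √(4 × 4.84e5 lbf / (π × 1200 psi))

D ≈ 22.7 in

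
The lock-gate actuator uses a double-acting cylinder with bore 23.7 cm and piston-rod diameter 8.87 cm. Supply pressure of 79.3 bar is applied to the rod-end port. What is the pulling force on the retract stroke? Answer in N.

F ≈ 3.01e5 N

Rod-side annular area A_ann = π/4 × (23.7² − 8.87²) = 379.4 cm^2
On retraction the pressure acts on the annular area (bore minus rod).
F = P × A_ann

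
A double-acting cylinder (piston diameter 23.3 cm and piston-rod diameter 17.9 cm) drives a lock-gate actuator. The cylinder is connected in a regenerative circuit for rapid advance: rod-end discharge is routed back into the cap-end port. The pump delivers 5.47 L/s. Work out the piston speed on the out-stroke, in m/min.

In regeneration the rod-end outflow joins the pump flow into the cap end, so the net volume the pump must supply per unit advance equals the rod cross-section area.
Rod cross-section A_rod = π/4 × (17.9 cm)² = 251.6 cm^2
v = Q_pump / A_rod

v ≈ 13.0 m/min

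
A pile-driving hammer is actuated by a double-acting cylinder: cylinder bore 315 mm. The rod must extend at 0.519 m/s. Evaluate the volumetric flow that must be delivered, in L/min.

Q ≈ 2430 L/min

Cap-side area A_cap = π/4 × (315 mm)² = 77930 mm^2
Q = A × v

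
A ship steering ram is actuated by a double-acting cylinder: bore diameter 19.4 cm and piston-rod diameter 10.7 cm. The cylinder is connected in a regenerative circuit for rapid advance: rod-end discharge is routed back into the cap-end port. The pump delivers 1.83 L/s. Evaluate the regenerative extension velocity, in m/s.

In regeneration the rod-end outflow joins the pump flow into the cap end, so the net volume the pump must supply per unit advance equals the rod cross-section area.
Rod cross-section A_rod = π/4 × (10.7 cm)² = 89.92 cm^2
v = Q_pump / A_rod

v ≈ 0.204 m/s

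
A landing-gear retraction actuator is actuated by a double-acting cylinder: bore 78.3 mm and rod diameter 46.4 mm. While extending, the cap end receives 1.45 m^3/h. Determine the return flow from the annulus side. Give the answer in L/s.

Q_out ≈ 0.261 L/s

Cap-side area A_cap = π/4 × (78.3 mm)² = 4815 mm^2
Rod-side annular area A_ann = π/4 × (78.3² − 46.4²) = 3124 mm^2
Piston speed v = Q_in/A_cap; rod-end outflow Q_out = v × A_ann = Q_in × A_ann/A_cap.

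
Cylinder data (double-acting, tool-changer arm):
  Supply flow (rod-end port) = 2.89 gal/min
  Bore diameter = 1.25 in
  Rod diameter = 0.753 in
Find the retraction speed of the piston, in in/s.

v ≈ 14.2 in/s

Rod-side annular area A_ann = π/4 × (1.25² − 0.753²) = 0.7819 in^2
Flow into the rod-end port fills the annular volume.
v = Q / A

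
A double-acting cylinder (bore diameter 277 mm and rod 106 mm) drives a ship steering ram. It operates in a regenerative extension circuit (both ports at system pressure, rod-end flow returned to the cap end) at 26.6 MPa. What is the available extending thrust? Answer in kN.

With equal pressure on both faces, forces on the annular region cancel; the net push is pressure × rod cross-section.
Rod cross-section A_rod = π/4 × (106 mm)² = 8825 mm^2
F = P × A_rod

F ≈ 235 kN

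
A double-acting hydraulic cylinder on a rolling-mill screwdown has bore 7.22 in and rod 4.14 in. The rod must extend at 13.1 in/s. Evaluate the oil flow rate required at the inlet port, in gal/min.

Cap-side area A_cap = π/4 × (7.22 in)² = 40.94 in^2
Q = A × v

Q ≈ 139 gal/min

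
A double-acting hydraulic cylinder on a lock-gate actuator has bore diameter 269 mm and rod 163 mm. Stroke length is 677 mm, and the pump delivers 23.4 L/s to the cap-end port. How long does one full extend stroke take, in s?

t ≈ 1.64 s

Cap-side area A_cap = π/4 × (269 mm)² = 56830 mm^2
Swept volume V = A × L; t = V / Q = A·L / Q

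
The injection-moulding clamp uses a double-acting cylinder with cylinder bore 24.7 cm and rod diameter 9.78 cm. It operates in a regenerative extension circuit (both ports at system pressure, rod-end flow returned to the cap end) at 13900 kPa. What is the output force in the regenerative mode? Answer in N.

With equal pressure on both faces, forces on the annular region cancel; the net push is pressure × rod cross-section.
Rod cross-section A_rod = π/4 × (9.78 cm)² = 75.12 cm^2
F = P × A_rod

F ≈ 1.04e5 N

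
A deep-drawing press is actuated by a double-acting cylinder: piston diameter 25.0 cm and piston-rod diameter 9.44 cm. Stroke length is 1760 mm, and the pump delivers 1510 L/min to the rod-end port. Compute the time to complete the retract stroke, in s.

Rod-side annular area A_ann = π/4 × (25.0² − 9.44²) = 420.9 cm^2
Swept volume V = A × L; t = V / Q = A·L / Q

t ≈ 2.94 s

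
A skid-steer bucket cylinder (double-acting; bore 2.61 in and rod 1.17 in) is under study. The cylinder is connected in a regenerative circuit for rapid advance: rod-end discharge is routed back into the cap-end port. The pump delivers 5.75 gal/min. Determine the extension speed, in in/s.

In regeneration the rod-end outflow joins the pump flow into the cap end, so the net volume the pump must supply per unit advance equals the rod cross-section area.
Rod cross-section A_rod = π/4 × (1.17 in)² = 1.075 in^2
v = Q_pump / A_rod

v ≈ 20.6 in/s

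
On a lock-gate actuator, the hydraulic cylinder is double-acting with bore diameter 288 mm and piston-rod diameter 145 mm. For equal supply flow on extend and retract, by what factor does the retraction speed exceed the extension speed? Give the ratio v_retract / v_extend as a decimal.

v_ret/v_ext ≈ 1.34

Cap-side area A_cap = π/4 × (288 mm)² = 65140 mm^2
Rod-side annular area A_ann = π/4 × (288² − 145²) = 48630 mm^2
For equal Q, v ∝ 1/A, so v_ret/v_ext = A_cap/A_ann.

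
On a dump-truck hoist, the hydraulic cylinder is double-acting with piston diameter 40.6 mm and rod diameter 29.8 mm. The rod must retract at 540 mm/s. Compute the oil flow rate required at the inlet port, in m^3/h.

Rod-side annular area A_ann = π/4 × (40.6² − 29.8²) = 597.2 mm^2
Q = A × v

Q ≈ 1.16 m^3/h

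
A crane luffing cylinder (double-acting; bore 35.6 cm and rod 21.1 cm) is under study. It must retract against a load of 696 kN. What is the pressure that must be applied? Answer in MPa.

Rod-side annular area A_ann = π/4 × (35.6² − 21.1²) = 645.7 cm^2
Retraction: pressure acts on the annular area.
P = F / A = 696 kN / A

P ≈ 10.8 MPa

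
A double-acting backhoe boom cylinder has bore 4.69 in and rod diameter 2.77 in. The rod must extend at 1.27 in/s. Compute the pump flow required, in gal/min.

Q ≈ 5.70 gal/min

Cap-side area A_cap = π/4 × (4.69 in)² = 17.28 in^2
Q = A × v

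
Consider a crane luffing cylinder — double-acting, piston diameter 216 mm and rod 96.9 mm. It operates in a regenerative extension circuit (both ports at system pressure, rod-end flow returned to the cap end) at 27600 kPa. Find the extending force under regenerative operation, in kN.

F ≈ 204 kN

With equal pressure on both faces, forces on the annular region cancel; the net push is pressure × rod cross-section.
Rod cross-section A_rod = π/4 × (96.9 mm)² = 7375 mm^2
F = P × A_rod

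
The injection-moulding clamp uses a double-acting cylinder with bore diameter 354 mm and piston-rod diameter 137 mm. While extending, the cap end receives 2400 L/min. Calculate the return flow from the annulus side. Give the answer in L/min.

Q_out ≈ 2040 L/min

Cap-side area A_cap = π/4 × (354 mm)² = 98420 mm^2
Rod-side annular area A_ann = π/4 × (354² − 137²) = 83680 mm^2
Piston speed v = Q_in/A_cap; rod-end outflow Q_out = v × A_ann = Q_in × A_ann/A_cap.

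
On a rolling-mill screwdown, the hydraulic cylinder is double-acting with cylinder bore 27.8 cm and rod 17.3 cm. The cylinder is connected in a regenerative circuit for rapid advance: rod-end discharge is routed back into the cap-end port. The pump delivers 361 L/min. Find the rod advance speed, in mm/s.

In regeneration the rod-end outflow joins the pump flow into the cap end, so the net volume the pump must supply per unit advance equals the rod cross-section area.
Rod cross-section A_rod = π/4 × (17.3 cm)² = 235.1 cm^2
v = Q_pump / A_rod

v ≈ 256 mm/s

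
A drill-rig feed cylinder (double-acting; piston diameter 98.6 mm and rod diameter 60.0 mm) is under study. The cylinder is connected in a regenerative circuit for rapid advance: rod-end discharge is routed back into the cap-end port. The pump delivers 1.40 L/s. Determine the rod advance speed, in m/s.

v ≈ 0.495 m/s

In regeneration the rod-end outflow joins the pump flow into the cap end, so the net volume the pump must supply per unit advance equals the rod cross-section area.
Rod cross-section A_rod = π/4 × (60.0 mm)² = 2827 mm^2
v = Q_pump / A_rod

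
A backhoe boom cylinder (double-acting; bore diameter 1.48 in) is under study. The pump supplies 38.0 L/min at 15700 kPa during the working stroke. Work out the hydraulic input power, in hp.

Hydraulic power = P × Q

W ≈ 13.3 hp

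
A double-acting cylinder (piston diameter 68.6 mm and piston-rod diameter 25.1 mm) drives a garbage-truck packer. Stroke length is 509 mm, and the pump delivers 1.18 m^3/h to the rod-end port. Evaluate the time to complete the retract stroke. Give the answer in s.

Rod-side annular area A_ann = π/4 × (68.6² − 25.1²) = 3201 mm^2
Swept volume V = A × L; t = V / Q = A·L / Q

t ≈ 4.97 s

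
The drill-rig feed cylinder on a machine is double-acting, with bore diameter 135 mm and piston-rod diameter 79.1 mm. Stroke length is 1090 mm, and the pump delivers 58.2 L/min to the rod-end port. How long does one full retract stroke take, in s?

Rod-side annular area A_ann = π/4 × (135² − 79.1²) = 9400 mm^2
Swept volume V = A × L; t = V / Q = A·L / Q

t ≈ 10.6 s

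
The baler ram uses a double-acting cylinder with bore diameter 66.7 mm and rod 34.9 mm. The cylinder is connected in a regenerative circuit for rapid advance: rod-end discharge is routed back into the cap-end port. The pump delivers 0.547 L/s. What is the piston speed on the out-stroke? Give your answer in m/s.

v ≈ 0.572 m/s

In regeneration the rod-end outflow joins the pump flow into the cap end, so the net volume the pump must supply per unit advance equals the rod cross-section area.
Rod cross-section A_rod = π/4 × (34.9 mm)² = 956.6 mm^2
v = Q_pump / A_rod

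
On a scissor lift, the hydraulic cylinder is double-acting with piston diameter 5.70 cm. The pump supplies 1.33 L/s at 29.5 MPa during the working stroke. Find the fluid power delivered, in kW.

W ≈ 39.2 kW

Hydraulic power = P × Q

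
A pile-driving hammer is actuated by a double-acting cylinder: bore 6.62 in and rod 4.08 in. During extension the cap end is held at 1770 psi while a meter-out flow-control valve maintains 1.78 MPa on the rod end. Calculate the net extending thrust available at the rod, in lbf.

Cap-side area A_cap = π/4 × (6.62 in)² = 34.42 in^2
Rod-side annular area A_ann = π/4 × (6.62² − 4.08²) = 21.35 in^2
Net thrust = P_cap·A_cap − P_rod·A_ann = 60920 lbf − 5511 lbf

F ≈ 55400 lbf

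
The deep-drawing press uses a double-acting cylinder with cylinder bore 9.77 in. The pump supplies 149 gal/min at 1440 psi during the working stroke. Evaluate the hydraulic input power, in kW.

W ≈ 93.3 kW

Hydraulic power = P × Q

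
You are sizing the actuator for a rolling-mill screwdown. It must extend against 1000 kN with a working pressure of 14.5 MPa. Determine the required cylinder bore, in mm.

Extension force acts on the full piston face: F = P × (π/4)D².
D = √(4F / (πP)) = √(4 × 1000 kN / (π × 14.5 MPa))

D ≈ 296 mm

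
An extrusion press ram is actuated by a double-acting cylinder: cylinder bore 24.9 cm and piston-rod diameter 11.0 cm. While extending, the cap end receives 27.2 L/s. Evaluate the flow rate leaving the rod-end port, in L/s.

Q_out ≈ 21.9 L/s

Cap-side area A_cap = π/4 × (24.9 cm)² = 487.0 cm^2
Rod-side annular area A_ann = π/4 × (24.9² − 11.0²) = 391.9 cm^2
Piston speed v = Q_in/A_cap; rod-end outflow Q_out = v × A_ann = Q_in × A_ann/A_cap.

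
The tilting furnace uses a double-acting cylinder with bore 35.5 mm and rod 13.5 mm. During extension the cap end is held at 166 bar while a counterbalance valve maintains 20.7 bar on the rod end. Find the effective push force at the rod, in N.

Cap-side area A_cap = π/4 × (35.5 mm)² = 989.8 mm^2
Rod-side annular area A_ann = π/4 × (35.5² − 13.5²) = 846.7 mm^2
Net thrust = P_cap·A_cap − P_rod·A_ann = 16430 N − 1753 N

F ≈ 14700 N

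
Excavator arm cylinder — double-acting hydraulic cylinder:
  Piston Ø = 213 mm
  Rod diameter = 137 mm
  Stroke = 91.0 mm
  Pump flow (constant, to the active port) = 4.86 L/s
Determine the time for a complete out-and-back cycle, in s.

t ≈ 1.06 s

Cap-side area A_cap = π/4 × (213 mm)² = 35630 mm^2
Rod-side annular area A_ann = π/4 × (213² − 137²) = 20890 mm^2
t_ext = A_cap·L/Q = 0.6672 s
t_ret = A_ann·L/Q = 0.3912 s
t_cycle = t_ext + t_ret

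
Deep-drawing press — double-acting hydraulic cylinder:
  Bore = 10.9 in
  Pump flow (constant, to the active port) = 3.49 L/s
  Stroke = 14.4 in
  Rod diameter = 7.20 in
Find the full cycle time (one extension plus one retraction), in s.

Cap-side area A_cap = π/4 × (10.9 in)² = 93.31 in^2
Rod-side annular area A_ann = π/4 × (10.9² − 7.20²) = 52.60 in^2
t_ext = A_cap·L/Q = 6.309 s
t_ret = A_ann·L/Q = 3.556 s
t_cycle = t_ext + t_ret

t ≈ 9.87 s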